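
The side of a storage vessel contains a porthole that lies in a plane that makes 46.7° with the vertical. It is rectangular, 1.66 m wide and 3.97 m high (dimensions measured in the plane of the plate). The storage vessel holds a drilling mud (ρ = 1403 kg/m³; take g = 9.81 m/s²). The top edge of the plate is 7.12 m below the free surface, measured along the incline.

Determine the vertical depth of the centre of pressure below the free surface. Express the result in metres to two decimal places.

γ = ρg = 1403 × 9.81 / 1000 = 13.76343 kN/m³.
The plate makes 46.7° with the vertical, i.e. θ = 90° − 46.7° = 43.3° to the horizontal. Measuring y along the incline from the free-surface line, vertical depth h = y·sinθ with sinθ = 0.685818.
The centroid lies 3.97/2 = 1.985 m below the top edge, so y_c = 7.12 + 1.985 = 9.105 m and h_c = 9.105 × 0.685818 = 6.24437 m.
A = 1.66 × 3.97 = 6.5902 m².
Resultant F = γ·h_c·A = 13.76343 × 6.24437 × 6.5902 = 566.388 kN.
I_c = b·h³/12 = 1.66 × 3.97³/12 = 8.65562 m⁴.
Centre of pressure: y_p = y_c + I_c/(y_c·A) = 9.105 + 8.65562/(9.105 × 6.5902) = 9.105 + 0.144251 = 9.24925 m along the plane.
Vertically, h_p = y_p·sinθ = 9.24925 × 0.685818 = 6.3433 m.

h_p = 6.34 m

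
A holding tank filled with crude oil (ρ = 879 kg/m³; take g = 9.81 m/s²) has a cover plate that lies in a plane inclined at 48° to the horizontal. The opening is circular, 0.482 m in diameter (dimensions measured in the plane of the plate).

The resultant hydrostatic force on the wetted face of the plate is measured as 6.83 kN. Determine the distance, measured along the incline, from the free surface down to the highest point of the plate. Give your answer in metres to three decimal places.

γ = ρg = 879 × 9.81 / 1000 = 8.62299 kN/m³.
A = π(0.241)² = 0.182467 m².
From F = γ·h_c·A, the centroid depth is h_c = 6.83/(8.62299 × 0.182467) = 4.34089 m.
Let θ = 48° be the plate's angle to the horizontal; measure y along the incline from where the plane meets the free surface. Vertical depth h = y·sinθ with sinθ = 0.743145.
Along the incline, y_c = h_c/sinθ = 4.34089/0.743145 = 5.84124 m.
The centroid is at the centre, 0.241 m below the top of the plate, so the highest point sits at y_top = 5.84124 − 0.241 = 5.60024 m along the incline.

y_top ≈ 5.600 m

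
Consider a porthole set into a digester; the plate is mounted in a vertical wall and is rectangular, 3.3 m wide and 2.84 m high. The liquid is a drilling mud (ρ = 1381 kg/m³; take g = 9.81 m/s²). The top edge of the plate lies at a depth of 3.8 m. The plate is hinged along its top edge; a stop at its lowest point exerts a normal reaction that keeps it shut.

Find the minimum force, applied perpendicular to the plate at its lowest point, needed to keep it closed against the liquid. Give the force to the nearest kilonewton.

γ = ρg = 1381 × 9.81 / 1000 = 13.54761 kN/m³.
The centroid lies 2.84/2 = 1.42 m below the top edge, so the centroid depth is h_c = 3.8 + 1.42 = 5.22 m.
A = 3.3 × 2.84 = 9.372 m².
Resultant F = γ·h_c·A = 13.54761 × 5.22 × 9.372 = 662.774 kN.
I_c = b·h³/12 = 3.3 × 2.84³/12 = 6.29923 m⁴.
Centre of pressure: y_p = y_c + I_c/(y_c·A) = 5.22 + 6.29923/(5.22 × 9.372) = 5.22 + 0.128761 = 5.34876 m along the plane.
The resultant acts 1.42 + 0.128761 = 1.54876 m (along the plate) below the hinge at the top edge, so the moment about the hinge is M = F × 1.54876 = 662.774 × 1.54876 = 1026.48 kN·m.
A normal force at the bottom, 2.84 m from the hinge, must supply this moment: P = 1026.48/2.84 = 361.437 kN.

P ≈ 361 kN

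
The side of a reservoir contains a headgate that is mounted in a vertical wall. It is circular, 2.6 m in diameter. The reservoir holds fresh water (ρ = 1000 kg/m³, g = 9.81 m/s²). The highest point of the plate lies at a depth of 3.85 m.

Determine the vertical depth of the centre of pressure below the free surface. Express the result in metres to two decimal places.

h_p = 5.23 m

γ = ρg = 1000 × 9.81 = 9810 N/m³ = 9.81 kN/m³.
The centroid is at the centre, 1.3 m below the top of the plate, so the centroid depth is h_c = 3.85 + 1.3 = 5.15 m.
A = π(1.3)² = 5.30929 m².
Resultant F = γ·h_c·A = 9.81 × 5.15 × 5.30929 = 268.233 kN.
I_c = πr⁴/4 = π × 1.3⁴/4 = 2.24318 m⁴.
Centre of pressure: y_p = y_c + I_c/(y_c·A) = 5.15 + 2.24318/(5.15 × 5.30929) = 5.15 + 0.082039 = 5.23204 m along the plane.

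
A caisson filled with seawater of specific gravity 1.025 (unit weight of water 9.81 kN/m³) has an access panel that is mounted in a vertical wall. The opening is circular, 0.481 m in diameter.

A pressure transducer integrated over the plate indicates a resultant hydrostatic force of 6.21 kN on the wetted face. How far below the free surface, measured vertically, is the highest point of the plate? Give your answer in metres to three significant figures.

d_top ≈ 3.16 m

γ = 1.025 × 9.81 = 10.05525 kN/m³.
A = π(0.2405)² = 0.181711 m².
From F = γ·h_c·A, the centroid depth is h_c = 6.21/(10.05525 × 0.181711) = 3.39874 m.
The centroid is at the centre, 0.2405 m below the top of the plate, so the highest point sits at h_top = 3.39874 − 0.2405 = 3.15824 m below the surface.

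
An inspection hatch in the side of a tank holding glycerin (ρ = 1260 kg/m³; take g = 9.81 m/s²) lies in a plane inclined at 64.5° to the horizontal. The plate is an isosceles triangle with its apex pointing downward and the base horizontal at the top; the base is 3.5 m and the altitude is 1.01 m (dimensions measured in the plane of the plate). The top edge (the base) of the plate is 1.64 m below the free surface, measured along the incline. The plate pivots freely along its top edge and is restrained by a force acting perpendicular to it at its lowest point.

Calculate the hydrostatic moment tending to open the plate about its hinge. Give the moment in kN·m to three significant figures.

M ≈ 14.2 kN·m

γ = ρg = 1260 × 9.81 / 1000 = 12.3606 kN/m³.
Let θ = 64.5° be the plate's angle to the horizontal; measure y along the incline from where the plane meets the free surface. Vertical depth h = y·sinθ with sinθ = 0.902585.
With the apex down, the centroid sits h/3 = 1.01/3 = 0.336667 m below the base (the top edge), so y_c = 1.64 + 0.336667 = 1.97667 m and h_c = 1.97667 × 0.902585 = 1.78411 m.
A = ½ × 3.5 × 1.01 = 1.7675 m².
Resultant F = γ·h_c·A = 12.3606 × 1.78411 × 1.7675 = 38.9781 kN.
I_c = b·h³/36 = 3.5 × 1.01³/36 = 0.100168 m⁴.
Centre of pressure: y_p = y_c + I_c/(y_c·A) = 1.97667 + 0.100168/(1.97667 × 1.7675) = 1.97667 + 0.0286705 = 2.00534 m along the plane.
The resultant acts 0.336667 + 0.0286705 = 0.365337 m (along the plate) below the hinge at the top edge, so the moment about the hinge is M = F × 0.365337 = 38.9781 × 0.365337 = 14.2401 kN·m.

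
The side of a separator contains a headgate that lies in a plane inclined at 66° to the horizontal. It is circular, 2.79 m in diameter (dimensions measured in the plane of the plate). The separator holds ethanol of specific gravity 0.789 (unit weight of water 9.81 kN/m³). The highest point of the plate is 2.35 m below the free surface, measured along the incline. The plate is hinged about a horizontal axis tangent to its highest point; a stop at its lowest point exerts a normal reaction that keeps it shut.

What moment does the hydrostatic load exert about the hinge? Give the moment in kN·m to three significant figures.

γ = 0.789 × 9.81 = 7.74009 kN/m³.
Let θ = 66° be the plate's angle to the horizontal; measure y along the incline from where the plane meets the free surface. Vertical depth h = y·sinθ with sinθ = 0.913545.
The centroid is at the centre, 1.395 m below the top of the plate, so y_c = 2.35 + 1.395 = 3.745 m and h_c = 3.745 × 0.913545 = 3.42123 m.
A = π(1.395)² = 6.11362 m².
Resultant F = γ·h_c·A = 7.74009 × 3.42123 × 6.11362 = 161.892 kN.
I_c = πr⁴/4 = π × 1.395⁴/4 = 2.97431 m⁴.
Centre of pressure: y_p = y_c + I_c/(y_c·A) = 3.745 + 2.97431/(3.745 × 6.11362) = 3.745 + 0.129908 = 3.87491 m along the plane.
The resultant acts 1.395 + 0.129908 = 1.52491 m (along the plate) below the hinge at the top edge, so the moment about the hinge is M = F × 1.52491 = 161.892 × 1.52491 = 246.871 kN·m.

M ≈ 247 kN·m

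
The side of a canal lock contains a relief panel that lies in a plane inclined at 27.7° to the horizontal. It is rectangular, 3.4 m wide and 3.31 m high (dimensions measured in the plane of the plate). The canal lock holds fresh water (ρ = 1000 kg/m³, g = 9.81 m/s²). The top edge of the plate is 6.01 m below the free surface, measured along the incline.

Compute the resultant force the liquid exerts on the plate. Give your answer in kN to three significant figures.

F ≈ 393 kN

γ = ρg = 1000 × 9.81 = 9810 N/m³ = 9.81 kN/m³.
Let θ = 27.7° be the plate's angle to the horizontal; measure y along the incline from where the plane meets the free surface. Vertical depth h = y·sinθ with sinθ = 0.464842.
The centroid lies 3.31/2 = 1.655 m below the top edge, so y_c = 6.01 + 1.655 = 7.665 m and h_c = 7.665 × 0.464842 = 3.56301 m.
A = 3.4 × 3.31 = 11.254 m².
Resultant F = γ·h_c·A = 9.81 × 3.56301 × 11.254 = 393.363 kN.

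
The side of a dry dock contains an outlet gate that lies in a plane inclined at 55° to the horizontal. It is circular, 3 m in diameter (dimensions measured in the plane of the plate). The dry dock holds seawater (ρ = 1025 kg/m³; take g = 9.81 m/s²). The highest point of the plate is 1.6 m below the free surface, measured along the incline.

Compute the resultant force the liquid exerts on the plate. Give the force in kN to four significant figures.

γ = ρg = 1025 × 9.81 / 1000 = 10.05525 kN/m³.
Let θ = 55° be the plate's angle to the horizontal; measure y along the incline from where the plane meets the free surface. Vertical depth h = y·sinθ with sinθ = 0.819152.
The centroid is at the centre, 1.5 m below the top of the plate, so y_c = 1.6 + 1.5 = 3.1 m and h_c = 3.1 × 0.819152 = 2.53937 m.
A = π(1.5)² = 7.06858 m².
Resultant F = γ·h_c·A = 10.05525 × 2.53937 × 7.06858 = 180.489 kN.

F ≈ 180.5 kN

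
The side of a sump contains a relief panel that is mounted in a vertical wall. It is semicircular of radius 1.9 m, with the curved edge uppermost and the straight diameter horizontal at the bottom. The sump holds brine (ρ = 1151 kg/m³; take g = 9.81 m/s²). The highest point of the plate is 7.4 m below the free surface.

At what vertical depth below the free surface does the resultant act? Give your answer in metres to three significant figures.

h_p = 8.52 m

γ = ρg = 1151 × 9.81 / 1000 = 11.29131 kN/m³.
The centroid lies 4r/(3π) = 0.806385 m above the diameter, so r − 4r/(3π) = 1.9 − 0.806385 = 1.09361 m below the topmost point, so the centroid depth is h_c = 7.4 + 1.09361 = 8.49361 m.
A = πr²/2 = π × 1.9²/2 = 5.67057 m².
Resultant F = γ·h_c·A = 11.29131 × 8.49361 × 5.67057 = 543.83 kN.
I_c = (π/8 − 8/(9π))·r⁴ = 0.109757 × 1.9⁴ = 1.43036 m⁴.
Centre of pressure: y_p = y_c + I_c/(y_c·A) = 8.49361 + 1.43036/(8.49361 × 5.67057) = 8.49361 + 0.0296979 = 8.52331 m along the plane.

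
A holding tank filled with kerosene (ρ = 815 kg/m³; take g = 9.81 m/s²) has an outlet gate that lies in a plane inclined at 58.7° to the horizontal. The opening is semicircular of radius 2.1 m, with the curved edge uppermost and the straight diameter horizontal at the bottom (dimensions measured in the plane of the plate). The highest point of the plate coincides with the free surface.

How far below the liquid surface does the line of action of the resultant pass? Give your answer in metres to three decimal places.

h_p = 1.251 m

γ = ρg = 815 × 9.81 / 1000 = 7.99515 kN/m³.
Let θ = 58.7° be the plate's angle to the horizontal; measure y along the incline from where the plane meets the free surface. Vertical depth h = y·sinθ with sinθ = 0.854459.
The centroid lies 4r/(3π) = 0.891268 m above the diameter, so r − 4r/(3π) = 2.1 − 0.891268 = 1.20873 m below the topmost point, so y_c = 1.20873 m and h_c = 1.20873 × 0.854459 = 1.03281 m.
A = πr²/2 = π × 2.1²/2 = 6.92721 m².
Resultant F = γ·h_c·A = 7.99515 × 1.03281 × 6.92721 = 57.2012 kN.
I_c = (π/8 − 8/(9π))·r⁴ = 0.109757 × 2.1⁴ = 2.13457 m⁴.
Centre of pressure: y_p = y_c + I_c/(y_c·A) = 1.20873 + 2.13457/(1.20873 × 6.92721) = 1.20873 + 0.254931 = 1.46366 m along the plane.
Vertically, h_p = y_p·sinθ = 1.46366 × 0.854459 = 1.25064 m.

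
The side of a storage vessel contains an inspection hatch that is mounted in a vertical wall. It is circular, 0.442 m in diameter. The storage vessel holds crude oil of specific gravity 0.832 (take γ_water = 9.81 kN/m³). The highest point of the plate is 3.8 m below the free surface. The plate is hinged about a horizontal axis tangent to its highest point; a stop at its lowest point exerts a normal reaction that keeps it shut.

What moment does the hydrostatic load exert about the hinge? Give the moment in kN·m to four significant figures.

γ = 0.832 × 9.81 = 8.16192 kN/m³.
The centroid is at the centre, 0.221 m below the top of the plate, so the centroid depth is h_c = 3.8 + 0.221 = 4.021 m.
A = π(0.221)² = 0.153439 m².
Resultant F = γ·h_c·A = 8.16192 × 4.021 × 0.153439 = 5.03573 kN.
I_c = πr⁴/4 = π × 0.221⁴/4 = 0.00187352 m⁴.
Centre of pressure: y_p = y_c + I_c/(y_c·A) = 4.021 + 0.00187352/(4.021 × 0.153439) = 4.021 + 0.00303661 = 4.02404 m along the plane.
The resultant acts 0.221 + 0.00303661 = 0.224037 m (along the plate) below the hinge at the top edge, so the moment about the hinge is M = F × 0.224037 = 5.03573 × 0.224037 = 1.12819 kN·m.

M ≈ 1.128 kN·m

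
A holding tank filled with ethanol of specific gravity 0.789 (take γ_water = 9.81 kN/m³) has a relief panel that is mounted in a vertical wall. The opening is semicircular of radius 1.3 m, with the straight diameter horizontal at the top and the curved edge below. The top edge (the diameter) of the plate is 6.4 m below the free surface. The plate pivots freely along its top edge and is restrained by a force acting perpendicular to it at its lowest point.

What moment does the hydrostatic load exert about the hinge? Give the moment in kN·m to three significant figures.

γ = 0.789 × 9.81 = 7.74009 kN/m³.
The centroid of a semicircle lies 4r/(3π) = 0.551737 m from the diameter, here below the top edge, so the centroid depth is h_c = 6.4 + 0.551737 = 6.95174 m.
A = πr²/2 = π × 1.3²/2 = 2.65465 m².
Resultant F = γ·h_c·A = 7.74009 × 6.95174 × 2.65465 = 142.839 kN.
I_c = (π/8 − 8/(9π))·r⁴ = 0.109757 × 1.3⁴ = 0.313477 m⁴.
Centre of pressure: y_p = y_c + I_c/(y_c·A) = 6.95174 + 0.313477/(6.95174 × 2.65465) = 6.95174 + 0.0169865 = 6.96873 m along the plane.
The resultant acts 0.551737 + 0.0169865 = 0.568724 m (along the plate) below the hinge at the top edge, so the moment about the hinge is M = F × 0.568724 = 142.839 × 0.568724 = 81.236 kN·m.

M ≈ 81.2 kN·m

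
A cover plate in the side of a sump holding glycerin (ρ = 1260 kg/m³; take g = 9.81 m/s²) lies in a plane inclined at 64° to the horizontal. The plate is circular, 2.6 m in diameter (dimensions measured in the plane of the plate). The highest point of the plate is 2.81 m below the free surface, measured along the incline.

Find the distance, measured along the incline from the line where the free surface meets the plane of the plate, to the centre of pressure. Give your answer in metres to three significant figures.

y_p = 4.21 m

γ = ρg = 1260 × 9.81 / 1000 = 12.3606 kN/m³.
Let θ = 64° be the plate's angle to the horizontal; measure y along the incline from where the plane meets the free surface. Vertical depth h = y·sinθ with sinθ = 0.898794.
The centroid is at the centre, 1.3 m below the top of the plate, so y_c = 2.81 + 1.3 = 4.11 m and h_c = 4.11 × 0.898794 = 3.69404 m.
A = π(1.3)² = 5.30929 m².
Resultant F = γ·h_c·A = 12.3606 × 3.69404 × 5.30929 = 242.425 kN.
I_c = πr⁴/4 = π × 1.3⁴/4 = 2.24318 m⁴.
Centre of pressure: y_p = y_c + I_c/(y_c·A) = 4.11 + 2.24318/(4.11 × 5.30929) = 4.11 + 0.102798 = 4.2128 m along the plane.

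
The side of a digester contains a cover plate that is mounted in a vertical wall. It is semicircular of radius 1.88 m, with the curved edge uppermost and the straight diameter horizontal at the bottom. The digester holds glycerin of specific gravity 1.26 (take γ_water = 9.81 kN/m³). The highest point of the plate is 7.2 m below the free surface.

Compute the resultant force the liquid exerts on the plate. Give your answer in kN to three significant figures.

F ≈ 568 kN

γ = 1.26 × 9.81 = 12.3606 kN/m³.
The centroid lies 4r/(3π) = 0.797897 m above the diameter, so r − 4r/(3π) = 1.88 − 0.797897 = 1.0821 m below the topmost point, so the centroid depth is h_c = 7.2 + 1.0821 = 8.2821 m.
A = πr²/2 = π × 1.88²/2 = 5.55182 m².
Resultant F = γ·h_c·A = 12.3606 × 8.2821 × 5.55182 = 568.349 kN.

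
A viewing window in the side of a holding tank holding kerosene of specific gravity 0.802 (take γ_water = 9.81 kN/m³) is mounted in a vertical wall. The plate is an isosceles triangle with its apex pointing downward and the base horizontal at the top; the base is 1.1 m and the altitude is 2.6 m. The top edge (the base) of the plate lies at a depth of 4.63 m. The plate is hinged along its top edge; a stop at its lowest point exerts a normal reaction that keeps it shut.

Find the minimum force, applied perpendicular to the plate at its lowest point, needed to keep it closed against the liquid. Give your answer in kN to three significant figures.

γ = 0.802 × 9.81 = 7.86762 kN/m³.
With the apex down, the centroid sits h/3 = 2.6/3 = 0.866667 m below the base (the top edge), so the centroid depth is h_c = 4.63 + 0.866667 = 5.49667 m.
A = ½ × 1.1 × 2.6 = 1.43 m².
Resultant F = γ·h_c·A = 7.86762 × 5.49667 × 1.43 = 61.8414 kN.
I_c = b·h³/36 = 1.1 × 2.6³/36 = 0.537044 m⁴.
Centre of pressure: y_p = y_c + I_c/(y_c·A) = 5.49667 + 0.537044/(5.49667 × 1.43) = 5.49667 + 0.0683241 = 5.56499 m along the plane.
The resultant acts 0.866667 + 0.0683241 = 0.934991 m (along the plate) below the hinge at the top edge, so the moment about the hinge is M = F × 0.934991 = 61.8414 × 0.934991 = 57.8212 kN·m.
A normal force at the bottom, 2.6 m from the hinge, must supply this moment: P = 57.8212/2.6 = 22.2389 kN.

P ≈ 22.2 kN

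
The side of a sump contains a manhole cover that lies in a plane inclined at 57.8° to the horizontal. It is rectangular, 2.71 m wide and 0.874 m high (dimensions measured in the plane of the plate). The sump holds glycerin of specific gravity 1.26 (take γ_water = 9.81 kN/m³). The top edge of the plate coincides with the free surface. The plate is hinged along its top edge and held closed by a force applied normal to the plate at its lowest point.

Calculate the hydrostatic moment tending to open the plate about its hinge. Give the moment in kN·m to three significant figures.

M ≈ 6.31 kN·m

γ = 1.26 × 9.81 = 12.3606 kN/m³.
Let θ = 57.8° be the plate's angle to the horizontal; measure y along the incline from where the plane meets the free surface. Vertical depth h = y·sinθ with sinθ = 0.846193.
The centroid lies 0.874/2 = 0.437 m below the top edge, so y_c = 0.437 m and h_c = 0.437 × 0.846193 = 0.369786 m.
A = 2.71 × 0.874 = 2.36854 m².
Resultant F = γ·h_c·A = 12.3606 × 0.369786 × 2.36854 = 10.8261 kN.
I_c = b·h³/12 = 2.71 × 0.874³/12 = 0.150773 m⁴.
Centre of pressure: y_p = y_c + I_c/(y_c·A) = 0.437 + 0.150773/(0.437 × 2.36854) = 0.437 + 0.145667 = 0.582667 m along the plane.
The resultant acts 0.437 + 0.145667 = 0.582667 m (along the plate) below the hinge at the top edge, so the moment about the hinge is M = F × 0.582667 = 10.8261 × 0.582667 = 6.30801 kN·m.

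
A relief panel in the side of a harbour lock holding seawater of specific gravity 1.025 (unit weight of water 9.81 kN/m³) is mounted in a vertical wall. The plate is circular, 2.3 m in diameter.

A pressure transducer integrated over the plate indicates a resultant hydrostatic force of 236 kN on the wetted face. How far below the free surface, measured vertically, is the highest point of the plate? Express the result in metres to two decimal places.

γ = 1.025 × 9.81 = 10.05525 kN/m³.
A = π(1.15)² = 4.15476 m².
From F = γ·h_c·A, the centroid depth is h_c = 236/(10.05525 × 4.15476) = 5.64902 m.
The centroid is at the centre, 1.15 m below the top of the plate, so the highest point sits at h_top = 5.64902 − 1.15 = 4.49902 m below the surface.

d_top ≈ 4.50 m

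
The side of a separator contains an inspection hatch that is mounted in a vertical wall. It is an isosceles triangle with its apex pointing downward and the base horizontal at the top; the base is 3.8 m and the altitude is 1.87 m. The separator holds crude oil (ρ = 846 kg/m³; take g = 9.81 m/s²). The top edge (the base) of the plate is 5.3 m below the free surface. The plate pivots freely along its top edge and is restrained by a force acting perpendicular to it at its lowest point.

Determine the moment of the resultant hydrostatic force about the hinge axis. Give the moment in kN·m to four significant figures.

M ≈ 114.6 kN·m

γ = ρg = 846 × 9.81 / 1000 = 8.29926 kN/m³.
With the apex down, the centroid sits h/3 = 1.87/3 = 0.623333 m below the base (the top edge), so the centroid depth is h_c = 5.3 + 0.623333 = 5.92333 m.
A = ½ × 3.8 × 1.87 = 3.553 m².
Resultant F = γ·h_c·A = 8.29926 × 5.92333 × 3.553 = 174.663 kN.
I_c = b·h³/36 = 3.8 × 1.87³/36 = 0.690249 m⁴.
Centre of pressure: y_p = y_c + I_c/(y_c·A) = 5.92333 + 0.690249/(5.92333 × 3.553) = 5.92333 + 0.0327978 = 5.95613 m along the plane.
The resultant acts 0.623333 + 0.0327978 = 0.656131 m (along the plate) below the hinge at the top edge, so the moment about the hinge is M = F × 0.656131 = 174.663 × 0.656131 = 114.602 kN·m.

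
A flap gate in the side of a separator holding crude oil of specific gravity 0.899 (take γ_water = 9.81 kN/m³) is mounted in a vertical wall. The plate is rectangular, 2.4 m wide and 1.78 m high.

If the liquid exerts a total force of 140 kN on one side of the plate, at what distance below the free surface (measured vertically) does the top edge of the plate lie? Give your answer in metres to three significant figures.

d_top ≈ 2.83 m

γ = 0.899 × 9.81 = 8.81919 kN/m³.
A = 2.4 × 1.78 = 4.272 m².
From F = γ·h_c·A, the centroid depth is h_c = 140/(8.81919 × 4.272) = 3.71593 m.
The centroid lies 1.78/2 = 0.89 m below the top edge, so the top edge sits at h_top = 3.71593 − 0.89 = 2.82593 m below the surface.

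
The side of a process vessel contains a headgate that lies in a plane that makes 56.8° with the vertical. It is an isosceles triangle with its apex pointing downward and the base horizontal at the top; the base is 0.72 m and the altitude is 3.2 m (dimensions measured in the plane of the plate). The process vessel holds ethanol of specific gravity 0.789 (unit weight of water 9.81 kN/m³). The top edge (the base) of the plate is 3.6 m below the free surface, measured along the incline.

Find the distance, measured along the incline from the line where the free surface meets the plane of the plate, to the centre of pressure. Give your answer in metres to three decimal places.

y_p = 4.789 m

γ = 0.789 × 9.81 = 7.74009 kN/m³.
The plate makes 56.8° with the vertical, i.e. θ = 90° − 56.8° = 33.2° to the horizontal. Measuring y along the incline from the free-surface line, vertical depth h = y·sinθ with sinθ = 0.547563.
With the apex down, the centroid sits h/3 = 3.2/3 = 1.06667 m below the base (the top edge), so y_c = 3.6 + 1.06667 = 4.66667 m and h_c = 4.66667 × 0.547563 = 2.5553 m.
A = ½ × 0.72 × 3.2 = 1.152 m².
Resultant F = γ·h_c·A = 7.74009 × 2.5553 × 1.152 = 22.7845 kN.
I_c = b·h³/36 = 0.72 × 3.2³/36 = 0.65536 m⁴.
Centre of pressure: y_p = y_c + I_c/(y_c·A) = 4.66667 + 0.65536/(4.66667 × 1.152) = 4.66667 + 0.121905 = 4.78857 m along the plane.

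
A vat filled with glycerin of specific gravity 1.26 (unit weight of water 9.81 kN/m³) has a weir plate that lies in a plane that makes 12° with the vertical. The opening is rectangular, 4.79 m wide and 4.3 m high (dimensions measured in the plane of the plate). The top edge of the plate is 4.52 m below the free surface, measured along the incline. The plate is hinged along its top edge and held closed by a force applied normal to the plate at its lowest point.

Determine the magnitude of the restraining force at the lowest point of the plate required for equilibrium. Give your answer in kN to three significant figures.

P ≈ 920 kN

γ = 1.26 × 9.81 = 12.3606 kN/m³.
The plate makes 12° with the vertical, i.e. θ = 90° − 12° = 78° to the horizontal. Measuring y along the incline from the free-surface line, vertical depth h = y·sinθ with sinθ = 0.978148.
The centroid lies 4.3/2 = 2.15 m below the top edge, so y_c = 4.52 + 2.15 = 6.67 m and h_c = 6.67 × 0.978148 = 6.52425 m.
A = 4.79 × 4.3 = 20.597 m².
Resultant F = γ·h_c·A = 12.3606 × 6.52425 × 20.597 = 1661.02 kN.
I_c = b·h³/12 = 4.79 × 4.3³/12 = 31.7365 m⁴.
Centre of pressure: y_p = y_c + I_c/(y_c·A) = 6.67 + 31.7365/(6.67 × 20.597) = 6.67 + 0.231009 = 6.90101 m along the plane.
The resultant acts 2.15 + 0.231009 = 2.38101 m (along the plate) below the hinge at the top edge, so the moment about the hinge is M = F × 2.38101 = 1661.02 × 2.38101 = 3954.91 kN·m.
A normal force at the bottom, 4.3 m from the hinge, must supply this moment: P = 3954.91/4.3 = 919.747 kN.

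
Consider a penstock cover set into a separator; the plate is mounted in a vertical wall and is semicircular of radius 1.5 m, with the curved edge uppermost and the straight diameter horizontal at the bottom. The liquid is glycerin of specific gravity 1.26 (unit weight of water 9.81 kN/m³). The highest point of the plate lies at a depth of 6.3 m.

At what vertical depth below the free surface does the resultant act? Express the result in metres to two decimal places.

γ = 1.26 × 9.81 = 12.3606 kN/m³.
The centroid lies 4r/(3π) = 0.63662 m above the diameter, so r − 4r/(3π) = 1.5 − 0.63662 = 0.86338 m below the topmost point, so the centroid depth is h_c = 6.3 + 0.86338 = 7.16338 m.
A = πr²/2 = π × 1.5²/2 = 3.53429 m².
Resultant F = γ·h_c·A = 12.3606 × 7.16338 × 3.53429 = 312.939 kN.
I_c = (π/8 − 8/(9π))·r⁴ = 0.109757 × 1.5⁴ = 0.555645 m⁴.
Centre of pressure: y_p = y_c + I_c/(y_c·A) = 7.16338 + 0.555645/(7.16338 × 3.53429) = 7.16338 + 0.0219471 = 7.18533 m along the plane.

h_p = 7.19 m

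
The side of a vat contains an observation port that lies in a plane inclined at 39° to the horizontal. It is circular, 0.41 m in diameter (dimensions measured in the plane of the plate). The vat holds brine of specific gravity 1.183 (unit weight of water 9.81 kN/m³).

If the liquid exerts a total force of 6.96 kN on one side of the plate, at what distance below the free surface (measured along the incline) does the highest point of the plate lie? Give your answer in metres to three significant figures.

y_top ≈ 7.01 m

γ = 1.183 × 9.81 = 11.60523 kN/m³.
A = π(0.205)² = 0.132025 m².
From F = γ·h_c·A, the centroid depth is h_c = 6.96/(11.60523 × 0.132025) = 4.54255 m.
Let θ = 39° be the plate's angle to the horizontal; measure y along the incline from where the plane meets the free surface. Vertical depth h = y·sinθ with sinθ = 0.629320.
Along the incline, y_c = h_c/sinθ = 4.54255/0.629320 = 7.21819 m.
The centroid is at the centre, 0.205 m below the top of the plate, so the highest point sits at y_top = 7.21819 − 0.205 = 7.01319 m along the incline.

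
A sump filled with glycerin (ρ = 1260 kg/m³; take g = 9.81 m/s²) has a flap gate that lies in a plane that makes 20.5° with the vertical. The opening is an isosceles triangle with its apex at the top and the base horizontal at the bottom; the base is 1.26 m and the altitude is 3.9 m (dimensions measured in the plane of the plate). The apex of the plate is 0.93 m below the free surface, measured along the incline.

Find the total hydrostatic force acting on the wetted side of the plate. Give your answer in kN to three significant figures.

γ = ρg = 1260 × 9.81 / 1000 = 12.3606 kN/m³.
The plate makes 20.5° with the vertical, i.e. θ = 90° − 20.5° = 69.5° to the horizontal. Measuring y along the incline from the free-surface line, vertical depth h = y·sinθ with sinθ = 0.936672.
With the apex up, the centroid sits 2h/3 = 2 × 3.9/3 = 2.6 m below the apex, so y_c = 0.93 + 2.6 = 3.53 m and h_c = 3.53 × 0.936672 = 3.30645 m.
A = ½ × 1.26 × 3.9 = 2.457 m².
Resultant F = γ·h_c·A = 12.3606 × 3.30645 × 2.457 = 100.417 kN.

F ≈ 100 kN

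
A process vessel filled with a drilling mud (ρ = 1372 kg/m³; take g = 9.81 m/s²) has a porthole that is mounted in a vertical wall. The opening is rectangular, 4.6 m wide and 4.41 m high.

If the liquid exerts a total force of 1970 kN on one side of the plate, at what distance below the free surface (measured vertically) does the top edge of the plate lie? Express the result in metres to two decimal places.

γ = ρg = 1372 × 9.81 / 1000 = 13.45932 kN/m³.
A = 4.6 × 4.41 = 20.286 m².
From F = γ·h_c·A, the centroid depth is h_c = 1970/(13.45932 × 20.286) = 7.21517 m.
The centroid lies 4.41/2 = 2.205 m below the top edge, so the top edge sits at h_top = 7.21517 − 2.205 = 5.01017 m below the surface.

d_top ≈ 5.01 m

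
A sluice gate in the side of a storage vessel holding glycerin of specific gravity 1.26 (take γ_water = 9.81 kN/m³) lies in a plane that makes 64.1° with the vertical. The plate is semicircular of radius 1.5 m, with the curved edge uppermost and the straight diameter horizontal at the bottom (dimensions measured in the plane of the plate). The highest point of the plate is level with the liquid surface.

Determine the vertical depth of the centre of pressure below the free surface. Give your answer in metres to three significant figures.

h_p = 0.457 m

γ = 1.26 × 9.81 = 12.3606 kN/m³.
The plate makes 64.1° with the vertical, i.e. θ = 90° − 64.1° = 25.9° to the horizontal. Measuring y along the incline from the free-surface line, vertical depth h = y·sinθ with sinθ = 0.436802.
The centroid lies 4r/(3π) = 0.63662 m above the diameter, so r − 4r/(3π) = 1.5 − 0.63662 = 0.86338 m below the topmost point, so y_c = 0.86338 m and h_c = 0.86338 × 0.436802 = 0.377126 m.
A = πr²/2 = π × 1.5²/2 = 3.53429 m².
Resultant F = γ·h_c·A = 12.3606 × 0.377126 × 3.53429 = 16.4751 kN.
I_c = (π/8 − 8/(9π))·r⁴ = 0.109757 × 1.5⁴ = 0.555645 m⁴.
Centre of pressure: y_p = y_c + I_c/(y_c·A) = 0.86338 + 0.555645/(0.86338 × 3.53429) = 0.86338 + 0.182093 = 1.04547 m along the plane.
Vertically, h_p = y_p·sinθ = 1.04547 × 0.436802 = 0.456663 m.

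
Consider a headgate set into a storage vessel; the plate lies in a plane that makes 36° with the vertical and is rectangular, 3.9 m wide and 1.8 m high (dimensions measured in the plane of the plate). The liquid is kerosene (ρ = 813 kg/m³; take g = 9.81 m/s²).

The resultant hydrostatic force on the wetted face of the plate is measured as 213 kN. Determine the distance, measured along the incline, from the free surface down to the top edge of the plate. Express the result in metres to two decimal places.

γ = ρg = 813 × 9.81 / 1000 = 7.97553 kN/m³.
A = 3.9 × 1.8 = 7.02 m².
From F = γ·h_c·A, the centroid depth is h_c = 213/(7.97553 × 7.02) = 3.80437 m.
The plate makes 36° with the vertical, i.e. θ = 90° − 36° = 54° to the horizontal. Measuring y along the incline from the free-surface line, vertical depth h = y·sinθ with sinθ = 0.809017.
Along the incline, y_c = h_c/sinθ = 3.80437/0.809017 = 4.70246 m.
The centroid lies 1.8/2 = 0.9 m below the top edge, so the top edge sits at y_top = 4.70246 − 0.9 = 3.80246 m along the incline.

y_top ≈ 3.80 m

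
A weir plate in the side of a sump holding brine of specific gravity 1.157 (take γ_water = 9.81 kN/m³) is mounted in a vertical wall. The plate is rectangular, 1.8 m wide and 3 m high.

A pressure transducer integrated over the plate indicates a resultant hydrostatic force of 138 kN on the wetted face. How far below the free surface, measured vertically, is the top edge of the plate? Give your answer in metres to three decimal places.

d_top ≈ 0.752 m

γ = 1.157 × 9.81 = 11.35017 kN/m³.
A = 1.8 × 3 = 5.4 m².
From F = γ·h_c·A, the centroid depth is h_c = 138/(11.35017 × 5.4) = 2.25156 m.
The centroid lies 3/2 = 1.5 m below the top edge, so the top edge sits at h_top = 2.25156 − 1.5 = 0.75156 m below the surface.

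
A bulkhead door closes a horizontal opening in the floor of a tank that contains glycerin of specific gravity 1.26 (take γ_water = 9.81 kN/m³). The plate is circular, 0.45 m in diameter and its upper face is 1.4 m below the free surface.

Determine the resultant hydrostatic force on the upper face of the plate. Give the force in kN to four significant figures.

γ = 1.26 × 9.81 = 12.3606 kN/m³.
The plate is horizontal, so pressure is uniform at p = γ·h = 12.3606 × 1.4 = 17.3048 kN/m².
A = π(0.225)² = 0.159043 m².
F = p·A = 17.3048 × 0.159043 = 2.75221 kN.

F ≈ 2.752 kN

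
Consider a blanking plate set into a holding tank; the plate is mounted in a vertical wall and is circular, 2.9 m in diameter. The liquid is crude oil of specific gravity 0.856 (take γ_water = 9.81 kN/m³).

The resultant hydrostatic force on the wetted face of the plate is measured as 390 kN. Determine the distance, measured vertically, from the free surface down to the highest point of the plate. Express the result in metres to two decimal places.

d_top ≈ 5.58 m

γ = 0.856 × 9.81 = 8.39736 kN/m³.
A = π(1.45)² = 6.6052 m².
From F = γ·h_c·A, the centroid depth is h_c = 390/(8.39736 × 6.6052) = 7.0313 m.
The centroid is at the centre, 1.45 m below the top of the plate, so the highest point sits at h_top = 7.0313 − 1.45 = 5.5813 m below the surface.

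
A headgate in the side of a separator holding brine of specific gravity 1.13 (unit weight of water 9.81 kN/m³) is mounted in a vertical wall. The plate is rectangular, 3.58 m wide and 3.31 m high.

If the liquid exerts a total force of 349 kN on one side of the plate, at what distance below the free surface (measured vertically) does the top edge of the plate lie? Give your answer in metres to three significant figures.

d_top ≈ 1.00 m

γ = 1.13 × 9.81 = 11.0853 kN/m³.
A = 3.58 × 3.31 = 11.8498 m².
From F = γ·h_c·A, the centroid depth is h_c = 349/(11.0853 × 11.8498) = 2.65685 m.
The centroid lies 3.31/2 = 1.655 m below the top edge, so the top edge sits at h_top = 2.65685 − 1.655 = 1.00185 m below the surface.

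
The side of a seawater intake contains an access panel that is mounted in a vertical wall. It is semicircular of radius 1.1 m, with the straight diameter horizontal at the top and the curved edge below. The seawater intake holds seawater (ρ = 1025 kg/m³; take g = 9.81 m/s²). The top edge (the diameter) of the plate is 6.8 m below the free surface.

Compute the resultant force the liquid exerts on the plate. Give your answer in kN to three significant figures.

F ≈ 139 kN

γ = ρg = 1025 × 9.81 / 1000 = 10.05525 kN/m³.
The centroid of a semicircle lies 4r/(3π) = 0.466854 m from the diameter, here below the top edge, so the centroid depth is h_c = 6.8 + 0.466854 = 7.26685 m.
A = πr²/2 = π × 1.1²/2 = 1.90066 m².
Resultant F = γ·h_c·A = 10.05525 × 7.26685 × 1.90066 = 138.881 kN.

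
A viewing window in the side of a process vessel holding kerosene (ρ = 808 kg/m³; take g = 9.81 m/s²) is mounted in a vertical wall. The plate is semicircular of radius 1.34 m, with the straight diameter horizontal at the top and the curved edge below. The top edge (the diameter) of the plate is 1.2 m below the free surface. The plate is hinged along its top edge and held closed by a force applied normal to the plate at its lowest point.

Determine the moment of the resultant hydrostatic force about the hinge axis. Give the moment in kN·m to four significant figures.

M ≈ 25.29 kN·m

γ = ρg = 808 × 9.81 / 1000 = 7.92648 kN/m³.
The centroid of a semicircle lies 4r/(3π) = 0.568714 m from the diameter, here below the top edge, so the centroid depth is h_c = 1.2 + 0.568714 = 1.76871 m.
A = πr²/2 = π × 1.34²/2 = 2.82052 m².
Resultant F = γ·h_c·A = 7.92648 × 1.76871 × 2.82052 = 39.5427 kN.
I_c = (π/8 − 8/(9π))·r⁴ = 0.109757 × 1.34⁴ = 0.353876 m⁴.
Centre of pressure: y_p = y_c + I_c/(y_c·A) = 1.76871 + 0.353876/(1.76871 × 2.82052) = 1.76871 + 0.0709358 = 1.83965 m along the plane.
The resultant acts 0.568714 + 0.0709358 = 0.63965 m (along the plate) below the hinge at the top edge, so the moment about the hinge is M = F × 0.63965 = 39.5427 × 0.63965 = 25.2935 kN·m.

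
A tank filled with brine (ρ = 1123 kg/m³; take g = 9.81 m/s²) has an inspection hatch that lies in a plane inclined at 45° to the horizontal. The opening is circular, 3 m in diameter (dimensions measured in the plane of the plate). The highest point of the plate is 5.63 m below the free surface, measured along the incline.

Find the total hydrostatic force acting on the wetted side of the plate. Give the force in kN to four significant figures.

γ = ρg = 1123 × 9.81 / 1000 = 11.01663 kN/m³.
Let θ = 45° be the plate's angle to the horizontal; measure y along the incline from where the plane meets the free surface. Vertical depth h = y·sinθ with sinθ = 0.707107.
The centroid is at the centre, 1.5 m below the top of the plate, so y_c = 5.63 + 1.5 = 7.13 m and h_c = 7.13 × 0.707107 = 5.04167 m.
A = π(1.5)² = 7.06858 m².
Resultant F = γ·h_c·A = 11.01663 × 5.04167 × 7.06858 = 392.605 kN.

F ≈ 392.6 kN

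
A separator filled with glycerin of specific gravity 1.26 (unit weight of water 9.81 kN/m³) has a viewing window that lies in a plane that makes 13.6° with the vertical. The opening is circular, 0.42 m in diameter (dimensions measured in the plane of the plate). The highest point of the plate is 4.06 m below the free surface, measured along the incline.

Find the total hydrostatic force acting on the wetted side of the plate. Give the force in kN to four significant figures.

γ = 1.26 × 9.81 = 12.3606 kN/m³.
The plate makes 13.6° with the vertical, i.e. θ = 90° − 13.6° = 76.4° to the horizontal. Measuring y along the incline from the free-surface line, vertical depth h = y·sinθ with sinθ = 0.971961.
The centroid is at the centre, 0.21 m below the top of the plate, so y_c = 4.06 + 0.21 = 4.27 m and h_c = 4.27 × 0.971961 = 4.15027 m.
A = π(0.21)² = 0.138544 m².
Resultant F = γ·h_c·A = 12.3606 × 4.15027 × 0.138544 = 7.10728 kN.

F ≈ 7.107 kN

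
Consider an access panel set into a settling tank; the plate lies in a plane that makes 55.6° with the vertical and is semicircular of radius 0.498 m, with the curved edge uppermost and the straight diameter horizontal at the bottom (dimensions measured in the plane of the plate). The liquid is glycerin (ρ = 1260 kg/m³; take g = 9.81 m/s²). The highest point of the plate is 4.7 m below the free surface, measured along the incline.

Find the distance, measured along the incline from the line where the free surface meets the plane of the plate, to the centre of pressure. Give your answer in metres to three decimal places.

y_p = 4.990 m

γ = ρg = 1260 × 9.81 / 1000 = 12.3606 kN/m³.
The plate makes 55.6° with the vertical, i.e. θ = 90° − 55.6° = 34.4° to the horizontal. Measuring y along the incline from the free-surface line, vertical depth h = y·sinθ with sinθ = 0.564967.
The centroid lies 4r/(3π) = 0.211358 m above the diameter, so r − 4r/(3π) = 0.498 − 0.211358 = 0.286642 m below the topmost point, so y_c = 4.7 + 0.286642 = 4.98664 m and h_c = 4.98664 × 0.564967 = 2.81729 m.
A = πr²/2 = π × 0.498²/2 = 0.389564 m².
Resultant F = γ·h_c·A = 12.3606 × 2.81729 × 0.389564 = 13.5659 kN.
I_c = (π/8 − 8/(9π))·r⁴ = 0.109757 × 0.498⁴ = 0.00675071 m⁴.
Centre of pressure: y_p = y_c + I_c/(y_c·A) = 4.98664 + 0.00675071/(4.98664 × 0.389564) = 4.98664 + 0.00347506 = 4.99012 m along the plane.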